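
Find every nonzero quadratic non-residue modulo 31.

Square k = 1,…,15 (k and 31−k give the same square):
1²=1, 2²=4, 3²=9, 4²=16, 5²=25, 6²≡5, 7²≡18, 8²≡2, 9²≡19, 10²≡7, 11²≡28, 12²≡20, 13²≡14, 14²≡10, 15²≡8 (mod 31).
The residues are {1, 2, 4, 5, 7, 8, 9, 10, 14, 16, 18, 19, 20, 25, 28}; the non-residues are the remaining 15 nonzero classes.

3 6 11 12 13 15 17 21 22 23 24 26 27 29 30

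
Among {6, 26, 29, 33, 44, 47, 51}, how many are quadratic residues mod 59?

3

(6/59) = -1 → non-residue.
(26/59) = +1 → QR.
(29/59) = +1 → QR.
(33/59) = -1 → non-residue.
(44/59) = -1 → non-residue.
(47/59) = -1 → non-residue.
(51/59) = +1 → QR.
Total quadratic residues among the 7: 3.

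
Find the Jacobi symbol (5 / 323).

Reciprocity: 5 ≡ 1 and 323 ≡ 3 (mod 4), so (5/323) = +(323/5).
Reduce top mod 5: now compute (3/5).
Reciprocity: 3 ≡ 3 and 5 ≡ 1 (mod 4), so (3/5) = +(5/3).
Reduce top mod 3: now compute (2/3).
Pull out 2: since 3 ≡ 3 (mod 8), (2/3) = -1.
Reached (1/3) = 1. Collecting the sign flips along the way, the symbol is -1.

-1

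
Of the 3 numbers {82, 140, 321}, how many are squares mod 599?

(82/599) = +1 → QR.
(140/599) = -1 → non-residue.
(321/599) = -1 → non-residue.
Total quadratic residues among the 3: 1.

1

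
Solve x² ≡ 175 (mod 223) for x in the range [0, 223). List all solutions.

93, 130

Since 223 ≡ 3 (mod 4), a square root of 175 is 175^((223+1)/4) = 175^56 mod 223.
Repeated squaring: 175^2≡74, 175^4≡124, 175^8≡212, 175^16≡121, 175^32≡146 (mod 223).
175^56 = 175^(32+16+8) ≡ 130 (mod 223).
Check: 130² = 16900 ≡ 175 (mod 223). The two roots are 93 and 130.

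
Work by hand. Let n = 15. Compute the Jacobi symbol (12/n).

0

Pull out 2^2: since 15 ≡ 7 (mod 8), (2/15) = +1, so (2/15)^2 = +1.
Reciprocity: 3 ≡ 3 and 15 ≡ 3 (mod 4), so (3/15) = −(15/3).
Reduce top mod 3: now compute (0/3).
Top reduces to 0: gcd > 1, so the symbol is 0.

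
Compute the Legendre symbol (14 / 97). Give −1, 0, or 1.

-1

Pull out 2: since 97 ≡ 1 (mod 8), (2/97) = +1.
Reciprocity: 7 ≡ 3 and 97 ≡ 1 (mod 4), so (7/97) = +(97/7).
Reduce top mod 7: now compute (6/7).
Pull out 2: since 7 ≡ 7 (mod 8), (2/7) = +1.
Reciprocity: 3 ≡ 3 and 7 ≡ 3 (mod 4), so (3/7) = −(7/3).
Reduce top mod 3: now compute (1/3).
Reached (1/3) = 1. Collecting the sign flips along the way, the symbol is -1.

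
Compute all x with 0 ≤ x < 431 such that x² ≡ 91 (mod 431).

130, 301

Since 431 ≡ 3 (mod 4), a square root of 91 is 91^((431+1)/4) = 91^108 mod 431.
Repeated squaring: 91^2≡92, 91^4≡275, 91^8≡200, 91^16≡348, 91^32≡424, 91^64≡49 (mod 431).
91^108 = 91^(64+32+8+4) ≡ 301 (mod 431).
Check: 301² = 90601 ≡ 91 (mod 431). The two roots are 130 and 301.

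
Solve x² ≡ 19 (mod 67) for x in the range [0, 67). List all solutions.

32, 35

Since 67 ≡ 3 (mod 4), a square root of 19 is 19^((67+1)/4) = 19^17 mod 67.
Repeated squaring: 19^2≡26, 19^4≡6, 19^8≡36, 19^16≡23 (mod 67).
19^17 = 19^(16+1) ≡ 35 (mod 67).
Check: 35² = 1225 ≡ 19 (mod 67). The two roots are 32 and 35.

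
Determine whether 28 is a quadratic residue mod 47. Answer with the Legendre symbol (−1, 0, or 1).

1

Euler's criterion: (28/47) ≡ 28^23 (mod 47).
28^2 ≡ 32 (mod 47)
28^4 ≡ 37 (mod 47)
28^8 ≡ 6 (mod 47)
28^16 ≡ 36 (mod 47)
28^23 = 28^(16+4+2+1) ≡ 1 (mod 47).
Result is 1, so (28/47) = 1.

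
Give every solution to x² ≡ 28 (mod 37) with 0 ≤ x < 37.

18, 19

37 ≡ 1 (mod 4), so we find a root by search.
Trying successive values, 18² = 324 ≡ 28 (mod 37). The other root is 37 − 18 = 19.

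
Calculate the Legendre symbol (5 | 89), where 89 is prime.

1

Euler's criterion: (5/89) ≡ 5^44 (mod 89).
5^2 ≡ 25 (mod 89)
5^4 ≡ 2 (mod 89)
5^8 ≡ 4 (mod 89)
5^16 ≡ 16 (mod 89)
5^32 ≡ 78 (mod 89)
5^44 = 5^(32+8+4) ≡ 1 (mod 89).
Result is 1, so (5/89) = 1.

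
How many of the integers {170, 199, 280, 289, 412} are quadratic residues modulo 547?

2

(170/547) = -1 → non-residue.
(199/547) = +1 → QR.
(280/547) = -1 → non-residue.
(289/547) = +1 → QR.
(412/547) = -1 → non-residue.
Total quadratic residues among the 5: 2.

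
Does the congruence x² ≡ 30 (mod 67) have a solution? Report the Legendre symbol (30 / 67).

-1

Pull out 2: since 67 ≡ 3 (mod 8), (2/67) = -1.
Reciprocity: 15 ≡ 3 and 67 ≡ 3 (mod 4), so (15/67) = −(67/15).
Reduce top mod 15: now compute (7/15).
Reciprocity: 7 ≡ 3 and 15 ≡ 3 (mod 4), so (7/15) = −(15/7).
Reduce top mod 7: now compute (1/7).
Reached (1/7) = 1. Collecting the sign flips along the way, the symbol is -1.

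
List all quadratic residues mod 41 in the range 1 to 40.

Square k = 1,…,20 (k and 41−k give the same square):
1²=1, 2²=4, 3²=9, 4²=16, 5²=25, 6²=36, 7²≡8, 8²≡23, 9²≡40, 10²≡18, 11²≡39, 12²≡21, 13²≡5, 14²≡32, 15²≡20, 16²≡10, 17²≡2, 18²≡37, 19²≡33, 20²≡31 (mod 41).
So the quadratic residues mod 41 are {1, 2, 4, 5, 8, 9, 10, 16, 18, 20, 21, 23, 25, 31, 32, 33, 36, 37, 39, 40}.

1 2 4 5 8 9 10 16 18 20 21 23 25 31 32 33 36 37 39 40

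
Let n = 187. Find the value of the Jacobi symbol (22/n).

0

Pull out 2: since 187 ≡ 3 (mod 8), (2/187) = -1.
Reciprocity: 11 ≡ 3 and 187 ≡ 3 (mod 4), so (11/187) = −(187/11).
Reduce top mod 11: now compute (0/11).
Top reduces to 0: gcd > 1, so the symbol is 0.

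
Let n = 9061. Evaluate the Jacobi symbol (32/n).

-1

Pull out 2^5: since 9061 ≡ 5 (mod 8), (2/9061) = -1, so (2/9061)^5 = -1.
Reached (1/9061) = 1. Collecting the sign flips along the way, the symbol is -1.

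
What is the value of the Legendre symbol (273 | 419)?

Reciprocity: 273 ≡ 1 and 419 ≡ 3 (mod 4), so (273/419) = +(419/273).
Reduce top mod 273: now compute (146/273).
Pull out 2: since 273 ≡ 1 (mod 8), (2/273) = +1.
Reciprocity: 73 ≡ 1 and 273 ≡ 1 (mod 4), so (73/273) = +(273/73).
Reduce top mod 73: now compute (54/73).
Pull out 2: since 73 ≡ 1 (mod 8), (2/73) = +1.
Reciprocity: 27 ≡ 3 and 73 ≡ 1 (mod 4), so (27/73) = +(73/27).
Reduce top mod 27: now compute (19/27).
Reciprocity: 19 ≡ 3 and 27 ≡ 3 (mod 4), so (19/27) = −(27/19).
Reduce top mod 19: now compute (8/19).
Pull out 2^3: since 19 ≡ 3 (mod 8), (2/19) = -1, so (2/19)^3 = -1.
Reached (1/19) = 1. Collecting the sign flips along the way, the symbol is +1.

1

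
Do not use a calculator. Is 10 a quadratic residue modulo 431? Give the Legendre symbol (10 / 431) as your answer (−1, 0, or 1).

Pull out 2: since 431 ≡ 7 (mod 8), (2/431) = +1.
Reciprocity: 5 ≡ 1 and 431 ≡ 3 (mod 4), so (5/431) = +(431/5).
Reduce top mod 5: now compute (1/5).
Reached (1/5) = 1. Collecting the sign flips along the way, the symbol is +1.

1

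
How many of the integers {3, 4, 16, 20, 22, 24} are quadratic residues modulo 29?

5

(3/29) = -1 → non-residue.
(4/29) = +1 → QR.
(16/29) = +1 → QR.
(20/29) = +1 → QR.
(22/29) = +1 → QR.
(24/29) = +1 → QR.
Total quadratic residues among the 6: 5.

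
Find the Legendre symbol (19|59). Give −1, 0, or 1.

1

Euler's criterion: (19/59) ≡ 19^29 (mod 59).
19^2 ≡ 7 (mod 59)
19^4 ≡ 49 (mod 59)
19^8 ≡ 41 (mod 59)
19^16 ≡ 29 (mod 59)
19^29 = 19^(16+8+4+1) ≡ 1 (mod 59).
Result is 1, so (19/59) = 1.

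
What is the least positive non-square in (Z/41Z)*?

(2/41) = +1, so 2 is a residue.
(3/41) = −1, so 3 is the smallest positive non-residue mod 41.

3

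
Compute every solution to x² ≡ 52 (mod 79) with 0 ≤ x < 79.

Since 79 ≡ 3 (mod 4), a square root of 52 is 52^((79+1)/4) = 52^20 mod 79.
Repeated squaring: 52^2≡18, 52^4≡8, 52^8≡64, 52^16≡67 (mod 79).
52^20 = 52^(16+4) ≡ 62 (mod 79).
Check: 62² = 3844 ≡ 52 (mod 79). The two roots are 17 and 62.

17, 62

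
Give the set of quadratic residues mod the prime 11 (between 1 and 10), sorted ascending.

1, 3, 4, 5, 9

Square k = 1,…,5 (k and 11−k give the same square):
1²=1, 2²=4, 3²=9, 4²≡5, 5²≡3 (mod 11).
So the quadratic residues mod 11 are {1, 3, 4, 5, 9}.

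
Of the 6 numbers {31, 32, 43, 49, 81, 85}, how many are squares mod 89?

(31/89) = -1 → non-residue.
(32/89) = +1 → QR.
(43/89) = -1 → non-residue.
(49/89) = +1 → QR.
(81/89) = +1 → QR.
(85/89) = +1 → QR.
Total quadratic residues among the 6: 4.

4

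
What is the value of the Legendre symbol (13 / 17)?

Reciprocity: 13 ≡ 1 and 17 ≡ 1 (mod 4), so (13/17) = +(17/13).
Reduce top mod 13: now compute (4/13).
Pull out 2^2: since 13 ≡ 5 (mod 8), (2/13) = -1, so (2/13)^2 = +1.
Reached (1/13) = 1. Collecting the sign flips along the way, the symbol is +1.

1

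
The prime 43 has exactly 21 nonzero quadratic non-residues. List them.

Square k = 1,…,21 (k and 43−k give the same square):
1²=1, 2²=4, 3²=9, 4²=16, 5²=25, 6²=36, 7²≡6, 8²≡21, 9²≡38, 10²≡14, 11²≡35, 12²≡15, 13²≡40, 14²≡24, 15²≡10, 16²≡41, 17²≡31, 18²≡23, 19²≡17, 20²≡13, 21²≡11 (mod 43).
The residues are {1, 4, 6, 9, 10, 11, 13, 14, 15, 16, 17, 21, 23, 24, 25, 31, 35, 36, 38, 40, 41}; the non-residues are the remaining 21 nonzero classes.

2 3 5 7 8 12 18 19 20 22 26 27 28 29 30 32 33 34 37 39 42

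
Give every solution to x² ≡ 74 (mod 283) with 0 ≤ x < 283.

Since 283 ≡ 3 (mod 4), a square root of 74 is 74^((283+1)/4) = 74^71 mod 283.
Repeated squaring: 74^2≡99, 74^4≡179, 74^8≡62, 74^16≡165, 74^32≡57, 74^64≡136 (mod 283).
74^71 = 74^(64+4+2+1) ≡ 91 (mod 283).
Check: 91² = 8281 ≡ 74 (mod 283). The two roots are 91 and 192.

91, 192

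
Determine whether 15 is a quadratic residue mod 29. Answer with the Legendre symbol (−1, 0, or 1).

Reciprocity: 15 ≡ 3 and 29 ≡ 1 (mod 4), so (15/29) = +(29/15).
Reduce top mod 15: now compute (14/15).
Pull out 2: since 15 ≡ 7 (mod 8), (2/15) = +1.
Reciprocity: 7 ≡ 3 and 15 ≡ 3 (mod 4), so (7/15) = −(15/7).
Reduce top mod 7: now compute (1/7).
Reached (1/7) = 1. Collecting the sign flips along the way, the symbol is -1.

-1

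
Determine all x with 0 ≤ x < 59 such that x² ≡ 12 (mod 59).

22, 37

Since 59 ≡ 3 (mod 4), a square root of 12 is 12^((59+1)/4) = 12^15 mod 59.
Repeated squaring: 12^2≡26, 12^4≡27, 12^8≡21 (mod 59).
12^15 = 12^(8+4+2+1) ≡ 22 (mod 59).
Check: 22² = 484 ≡ 12 (mod 59). The two roots are 22 and 37.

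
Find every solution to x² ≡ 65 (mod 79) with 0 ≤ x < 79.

12, 67

Since 79 ≡ 3 (mod 4), a square root of 65 is 65^((79+1)/4) = 65^20 mod 79.
Repeated squaring: 65^2≡38, 65^4≡22, 65^8≡10, 65^16≡21 (mod 79).
65^20 = 65^(16+4) ≡ 67 (mod 79).
Check: 67² = 4489 ≡ 65 (mod 79). The two roots are 12 and 67.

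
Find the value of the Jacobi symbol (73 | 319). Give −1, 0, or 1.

1

Reciprocity: 73 ≡ 1 and 319 ≡ 3 (mod 4), so (73/319) = +(319/73).
Reduce top mod 73: now compute (27/73).
Reciprocity: 27 ≡ 3 and 73 ≡ 1 (mod 4), so (27/73) = +(73/27).
Reduce top mod 27: now compute (19/27).
Reciprocity: 19 ≡ 3 and 27 ≡ 3 (mod 4), so (19/27) = −(27/19).
Reduce top mod 19: now compute (8/19).
Pull out 2^3: since 19 ≡ 3 (mod 8), (2/19) = -1, so (2/19)^3 = -1.
Reached (1/19) = 1. Collecting the sign flips along the way, the symbol is +1.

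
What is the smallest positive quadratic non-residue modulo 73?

5

(2/73) = +1, so 2 is a residue.
(3/73) = +1, so 3 is a residue.
(4/73) = +1, so 4 is a residue.
(5/73) = −1, so 5 is the smallest positive non-residue mod 73.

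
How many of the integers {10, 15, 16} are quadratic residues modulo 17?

2

(10/17) = -1 → non-residue.
(15/17) = +1 → QR.
(16/17) = +1 → QR.
Total quadratic residues among the 3: 2.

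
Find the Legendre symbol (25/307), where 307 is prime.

1

Reciprocity: 25 ≡ 1 and 307 ≡ 3 (mod 4), so (25/307) = +(307/25).
Reduce top mod 25: now compute (7/25).
Reciprocity: 7 ≡ 3 and 25 ≡ 1 (mod 4), so (7/25) = +(25/7).
Reduce top mod 7: now compute (4/7).
Pull out 2^2: since 7 ≡ 7 (mod 8), (2/7) = +1, so (2/7)^2 = +1.
Reached (1/7) = 1. Collecting the sign flips along the way, the symbol is +1.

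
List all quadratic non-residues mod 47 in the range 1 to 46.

Square k = 1,…,23 (k and 47−k give the same square):
1²=1, 2²=4, 3²=9, 4²=16, 5²=25, 6²=36, 7²≡2, 8²≡17, 9²≡34, 10²≡6, 11²≡27, 12²≡3, 13²≡28, 14²≡8, 15²≡37, 16²≡21, 17²≡7, 18²≡42, 19²≡32, 20²≡24, 21²≡18, 22²≡14, 23²≡12 (mod 47).
The residues are {1, 2, 3, 4, 6, 7, 8, 9, 12, 14, 16, 17, 18, 21, 24, 25, 27, 28, 32, 34, 36, 37, 42}; the non-residues are the remaining 23 nonzero classes.

5, 10, 11, 13, 15, 19, 20, 22, 23, 26, 29, 30, 31, 33, 35, 38, 39, 40, 41, 43, 44, 45, 46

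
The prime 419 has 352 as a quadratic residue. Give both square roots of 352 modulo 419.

Since 419 ≡ 3 (mod 4), a square root of 352 is 352^((419+1)/4) = 352^105 mod 419.
Repeated squaring: 352^2≡299, 352^4≡154, 352^8≡252, 352^16≡235, 352^32≡336, 352^64≡185 (mod 419).
352^105 = 352^(64+32+8+1) ≡ 84 (mod 419).
Check: 84² = 7056 ≡ 352 (mod 419). The two roots are 84 and 335.

84, 335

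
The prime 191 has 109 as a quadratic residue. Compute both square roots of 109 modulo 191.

49, 142

Since 191 ≡ 3 (mod 4), a square root of 109 is 109^((191+1)/4) = 109^48 mod 191.
Repeated squaring: 109^2≡39, 109^4≡184, 109^8≡49, 109^16≡109, 109^32≡39 (mod 191).
109^48 = 109^(32+16) ≡ 49 (mod 191).
Check: 49² = 2401 ≡ 109 (mod 191). The two roots are 49 and 142.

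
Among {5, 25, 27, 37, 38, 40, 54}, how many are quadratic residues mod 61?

(5/61) = +1 → QR.
(25/61) = +1 → QR.
(27/61) = +1 → QR.
(37/61) = -1 → non-residue.
(38/61) = -1 → non-residue.
(40/61) = -1 → non-residue.
(54/61) = -1 → non-residue.
Total quadratic residues among the 7: 3.

3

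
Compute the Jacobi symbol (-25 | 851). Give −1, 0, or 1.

-1

First reduce: -25 ≡ 826 (mod 851).
Pull out 2: since 851 ≡ 3 (mod 8), (2/851) = -1.
Reciprocity: 413 ≡ 1 and 851 ≡ 3 (mod 4), so (413/851) = +(851/413).
Reduce top mod 413: now compute (25/413).
Reciprocity: 25 ≡ 1 and 413 ≡ 1 (mod 4), so (25/413) = +(413/25).
Reduce top mod 25: now compute (13/25).
Reciprocity: 13 ≡ 1 and 25 ≡ 1 (mod 4), so (13/25) = +(25/13).
Reduce top mod 13: now compute (12/13).
Pull out 2^2: since 13 ≡ 5 (mod 8), (2/13) = -1, so (2/13)^2 = +1.
Reciprocity: 3 ≡ 3 and 13 ≡ 1 (mod 4), so (3/13) = +(13/3).
Reduce top mod 3: now compute (1/3).
Reached (1/3) = 1. Collecting the sign flips along the way, the symbol is -1.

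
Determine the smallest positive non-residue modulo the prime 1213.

(2/1213) = −1, so 2 is the smallest positive non-residue mod 1213.

2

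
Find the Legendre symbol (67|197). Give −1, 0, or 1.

Reciprocity: 67 ≡ 3 and 197 ≡ 1 (mod 4), so (67/197) = +(197/67).
Reduce top mod 67: now compute (63/67).
Reciprocity: 63 ≡ 3 and 67 ≡ 3 (mod 4), so (63/67) = −(67/63).
Reduce top mod 63: now compute (4/63).
Pull out 2^2: since 63 ≡ 7 (mod 8), (2/63) = +1, so (2/63)^2 = +1.
Reached (1/63) = 1. Collecting the sign flips along the way, the symbol is -1.

-1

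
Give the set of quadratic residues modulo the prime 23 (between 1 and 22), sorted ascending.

Square k = 1,…,11 (k and 23−k give the same square):
1²=1, 2²=4, 3²=9, 4²=16, 5²≡2, 6²≡13, 7²≡3, 8²≡18, 9²≡12, 10²≡8, 11²≡6 (mod 23).
So the quadratic residues mod 23 are {1, 2, 3, 4, 6, 8, 9, 12, 13, 16, 18}.

1,2,3,4,6,8,9,12,13,16,18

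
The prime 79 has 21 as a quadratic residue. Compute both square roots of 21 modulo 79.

10, 69

Since 79 ≡ 3 (mod 4), a square root of 21 is 21^((79+1)/4) = 21^20 mod 79.
Repeated squaring: 21^2≡46, 21^4≡62, 21^8≡52, 21^16≡18 (mod 79).
21^20 = 21^(16+4) ≡ 10 (mod 79).
Check: 10² = 100 ≡ 21 (mod 79). The two roots are 10 and 69.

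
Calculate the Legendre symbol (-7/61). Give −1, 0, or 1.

-1

Euler's criterion: (-7/61) ≡ 54^30 (mod 61).
54^2 ≡ 49 (mod 61)
54^4 ≡ 22 (mod 61)
54^8 ≡ 57 (mod 61)
54^16 ≡ 16 (mod 61)
54^30 = 54^(16+8+4+2) ≡ 60 (mod 61).
Result is 60 ≡ −1, so (-7/61) = −1.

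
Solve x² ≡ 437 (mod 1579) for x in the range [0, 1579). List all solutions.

Since 1579 ≡ 3 (mod 4), a square root of 437 is 437^((1579+1)/4) = 437^395 mod 1579.
Repeated squaring: 437^2≡1489, 437^4≡205, 437^8≡971, 437^16≡178, 437^32≡104, 437^64≡1342, 437^128≡904, 437^256≡873 (mod 1579).
437^395 = 437^(256+128+8+2+1) ≡ 796 (mod 1579).
Check: 796² = 633616 ≡ 437 (mod 1579). The two roots are 783 and 796.

783, 796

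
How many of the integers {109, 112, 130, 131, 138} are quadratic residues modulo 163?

1

(109/163) = -1 → non-residue.
(112/163) = -1 → non-residue.
(130/163) = -1 → non-residue.
(131/163) = +1 → QR.
(138/163) = -1 → non-residue.
Total quadratic residues among the 5: 1.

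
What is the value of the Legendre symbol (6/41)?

-1

Euler's criterion: (6/41) ≡ 6^20 (mod 41).
6^2 ≡ 36 (mod 41)
6^4 ≡ 25 (mod 41)
6^8 ≡ 10 (mod 41)
6^16 ≡ 18 (mod 41)
6^20 = 6^(16+4) ≡ 40 (mod 41).
Result is 40 ≡ −1, so (6/41) = −1.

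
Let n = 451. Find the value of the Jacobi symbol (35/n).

Reciprocity: 35 ≡ 3 and 451 ≡ 3 (mod 4), so (35/451) = −(451/35).
Reduce top mod 35: now compute (31/35).
Reciprocity: 31 ≡ 3 and 35 ≡ 3 (mod 4), so (31/35) = −(35/31).
Reduce top mod 31: now compute (4/31).
Pull out 2^2: since 31 ≡ 7 (mod 8), (2/31) = +1, so (2/31)^2 = +1.
Reached (1/31) = 1. Collecting the sign flips along the way, the symbol is +1.

1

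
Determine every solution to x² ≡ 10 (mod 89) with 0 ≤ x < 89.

89 ≡ 1 (mod 4), so we find a root by search.
Trying successive values, 30² = 900 ≡ 10 (mod 89). The other root is 89 − 30 = 59.

30, 59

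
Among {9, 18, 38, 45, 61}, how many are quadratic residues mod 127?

(9/127) = +1 → QR.
(18/127) = +1 → QR.
(38/127) = +1 → QR.
(45/127) = -1 → non-residue.
(61/127) = +1 → QR.
Total quadratic residues among the 5: 4.

4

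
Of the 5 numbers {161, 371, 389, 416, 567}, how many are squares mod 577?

(161/577) = -1 → non-residue.
(371/577) = -1 → non-residue.
(389/577) = -1 → non-residue.
(416/577) = -1 → non-residue.
(567/577) = -1 → non-residue.
Total quadratic residues among the 5: 0.

0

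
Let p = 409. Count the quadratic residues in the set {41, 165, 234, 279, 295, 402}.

1

(41/409) = +1 → QR.
(165/409) = -1 → non-residue.
(234/409) = -1 → non-residue.
(279/409) = -1 → non-residue.
(295/409) = -1 → non-residue.
(402/409) = -1 → non-residue.
Total quadratic residues among the 6: 1.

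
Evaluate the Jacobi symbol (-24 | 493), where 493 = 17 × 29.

-1

First reduce: -24 ≡ 469 (mod 493).
Reciprocity: 469 ≡ 1 and 493 ≡ 1 (mod 4), so (469/493) = +(493/469).
Reduce top mod 469: now compute (24/469).
Pull out 2^3: since 469 ≡ 5 (mod 8), (2/469) = -1, so (2/469)^3 = -1.
Reciprocity: 3 ≡ 3 and 469 ≡ 1 (mod 4), so (3/469) = +(469/3).
Reduce top mod 3: now compute (1/3).
Reached (1/3) = 1. Collecting the sign flips along the way, the symbol is -1.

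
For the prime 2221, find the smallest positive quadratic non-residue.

(2/2221) = −1, so 2 is the smallest positive non-residue mod 2221.

2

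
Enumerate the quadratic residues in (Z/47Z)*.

1,2,3,4,6,7,8,9,12,14,16,17,18,21,24,25,27,28,32,34,36,37,42

Square k = 1,…,23 (k and 47−k give the same square):
1²=1, 2²=4, 3²=9, 4²=16, 5²=25, 6²=36, 7²≡2, 8²≡17, 9²≡34, 10²≡6, 11²≡27, 12²≡3, 13²≡28, 14²≡8, 15²≡37, 16²≡21, 17²≡7, 18²≡42, 19²≡32, 20²≡24, 21²≡18, 22²≡14, 23²≡12 (mod 47).
So the quadratic residues mod 47 are {1, 2, 3, 4, 6, 7, 8, 9, 12, 14, 16, 17, 18, 21, 24, 25, 27, 28, 32, 34, 36, 37, 42}.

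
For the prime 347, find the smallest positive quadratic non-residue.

2

(2/347) = −1, so 2 is the smallest positive non-residue mod 347.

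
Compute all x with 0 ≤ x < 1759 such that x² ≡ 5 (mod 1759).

42, 1717

Since 1759 ≡ 3 (mod 4), a square root of 5 is 5^((1759+1)/4) = 5^440 mod 1759.
Repeated squaring: 5^2≡25, 5^4≡625, 5^8≡127, 5^16≡298, 5^32≡854, 5^64≡1090, 5^128≡775, 5^256≡806 (mod 1759).
5^440 = 5^(256+128+32+16+8) ≡ 42 (mod 1759).
Check: 42² = 1764 ≡ 5 (mod 1759). The two roots are 42 and 1717.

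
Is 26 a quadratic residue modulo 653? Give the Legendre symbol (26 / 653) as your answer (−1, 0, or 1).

Pull out 2: since 653 ≡ 5 (mod 8), (2/653) = -1.
Reciprocity: 13 ≡ 1 and 653 ≡ 1 (mod 4), so (13/653) = +(653/13).
Reduce top mod 13: now compute (3/13).
Reciprocity: 3 ≡ 3 and 13 ≡ 1 (mod 4), so (3/13) = +(13/3).
Reduce top mod 3: now compute (1/3).
Reached (1/3) = 1. Collecting the sign flips along the way, the symbol is -1.

-1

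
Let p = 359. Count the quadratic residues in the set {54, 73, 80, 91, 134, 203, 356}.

(54/359) = +1 → QR.
(73/359) = +1 → QR.
(80/359) = +1 → QR.
(91/359) = +1 → QR.
(134/359) = -1 → non-residue.
(203/359) = +1 → QR.
(356/359) = -1 → non-residue.
Total quadratic residues among the 7: 5.

5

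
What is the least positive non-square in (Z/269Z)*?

2

(2/269) = −1, so 2 is the smallest positive non-residue mod 269.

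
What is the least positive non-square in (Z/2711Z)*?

(2/2711) = +1, so 2 is a residue.
(3/2711) = +1, so 3 is a residue.
(4/2711) = +1, so 4 is a residue.
(5/2711) = +1, so 5 is a residue.
(6/2711) = +1, so 6 is a residue.
(7/2711) = −1, so 7 is the smallest positive non-residue mod 2711.

7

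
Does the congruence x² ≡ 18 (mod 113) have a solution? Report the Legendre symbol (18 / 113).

Euler's criterion: (18/113) ≡ 18^56 (mod 113).
18^2 ≡ 98 (mod 113)
18^4 ≡ 112 (mod 113)
18^8 ≡ 1 (mod 113)
18^16 ≡ 1 (mod 113)
18^32 ≡ 1 (mod 113)
18^56 = 18^(32+16+8) ≡ 1 (mod 113).
Result is 1, so (18/113) = 1.

1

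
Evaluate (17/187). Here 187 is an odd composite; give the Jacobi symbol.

Reciprocity: 17 ≡ 1 and 187 ≡ 3 (mod 4), so (17/187) = +(187/17).
Reduce top mod 17: now compute (0/17).
Top reduces to 0: gcd > 1, so the symbol is 0.

0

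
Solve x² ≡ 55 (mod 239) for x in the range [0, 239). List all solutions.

Since 239 ≡ 3 (mod 4), a square root of 55 is 55^((239+1)/4) = 55^60 mod 239.
Repeated squaring: 55^2≡157, 55^4≡32, 55^8≡68, 55^16≡83, 55^32≡197 (mod 239).
55^60 = 55^(32+16+8+4) ≡ 85 (mod 239).
Check: 85² = 7225 ≡ 55 (mod 239). The two roots are 85 and 154.

85, 154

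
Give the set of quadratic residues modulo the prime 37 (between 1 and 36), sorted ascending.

1 3 4 7 9 10 11 12 16 21 25 26 27 28 30 33 34 36

Square k = 1,…,18 (k and 37−k give the same square):
1²=1, 2²=4, 3²=9, 4²=16, 5²=25, 6²=36, 7²≡12, 8²≡27, 9²≡7, 10²≡26, 11²≡10, 12²≡33, 13²≡21, 14²≡11, 15²≡3, 16²≡34, 17²≡30, 18²≡28 (mod 37).
So the quadratic residues mod 37 are {1, 3, 4, 7, 9, 10, 11, 12, 16, 21, 25, 26, 27, 28, 30, 33, 34, 36}.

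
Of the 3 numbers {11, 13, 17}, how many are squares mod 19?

(11/19) = +1 → QR.
(13/19) = -1 → non-residue.
(17/19) = +1 → QR.
Total quadratic residues among the 3: 2.

2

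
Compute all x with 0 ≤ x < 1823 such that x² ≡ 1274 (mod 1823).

Since 1823 ≡ 3 (mod 4), a square root of 1274 is 1274^((1823+1)/4) = 1274^456 mod 1823.
Repeated squaring: 1274^2≡606, 1274^4≡813, 1274^8≡1043, 1274^16≡1341, 1274^32≡803, 1274^64≡1290, 1274^128≡1524, 1274^256≡74 (mod 1823).
1274^456 = 1274^(256+128+64+8) ≡ 1522 (mod 1823).
Check: 1522² = 2316484 ≡ 1274 (mod 1823). The two roots are 301 and 1522.

301, 1522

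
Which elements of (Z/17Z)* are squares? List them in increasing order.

1, 2, 4, 8, 9, 13, 15, 16

Square k = 1,…,8 (k and 17−k give the same square):
1²=1, 2²=4, 3²=9, 4²=16, 5²≡8, 6²≡2, 7²≡15, 8²≡13 (mod 17).
So the quadratic residues mod 17 are {1, 2, 4, 8, 9, 13, 15, 16}.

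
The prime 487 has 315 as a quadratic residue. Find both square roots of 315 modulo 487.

Since 487 ≡ 3 (mod 4), a square root of 315 is 315^((487+1)/4) = 315^122 mod 487.
Repeated squaring: 315^2≡364, 315^4≡32, 315^8≡50, 315^16≡65, 315^32≡329, 315^64≡127 (mod 487).
315^122 = 315^(64+32+16+8+2) ≡ 169 (mod 487).
Check: 169² = 28561 ≡ 315 (mod 487). The two roots are 169 and 318.

169, 318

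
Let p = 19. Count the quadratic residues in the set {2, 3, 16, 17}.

2

(2/19) = -1 → non-residue.
(3/19) = -1 → non-residue.
(16/19) = +1 → QR.
(17/19) = +1 → QR.
Total quadratic residues among the 4: 2.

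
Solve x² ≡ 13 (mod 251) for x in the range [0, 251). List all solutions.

55, 196

Since 251 ≡ 3 (mod 4), a square root of 13 is 13^((251+1)/4) = 13^63 mod 251.
Repeated squaring: 13^2≡169, 13^4≡198, 13^8≡48, 13^16≡45, 13^32≡17 (mod 251).
13^63 = 13^(32+16+8+4+2+1) ≡ 196 (mod 251).
Check: 196² = 38416 ≡ 13 (mod 251). The two roots are 55 and 196.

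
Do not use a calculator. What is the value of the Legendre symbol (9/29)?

Reciprocity: 9 ≡ 1 and 29 ≡ 1 (mod 4), so (9/29) = +(29/9).
Reduce top mod 9: now compute (2/9).
Pull out 2: since 9 ≡ 1 (mod 8), (2/9) = +1.
Reached (1/9) = 1. Collecting the sign flips along the way, the symbol is +1.

1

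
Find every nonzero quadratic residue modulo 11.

Square k = 1,…,5 (k and 11−k give the same square):
1²=1, 2²=4, 3²=9, 4²≡5, 5²≡3 (mod 11).
So the quadratic residues mod 11 are {1, 3, 4, 5, 9}.

1,3,4,5,9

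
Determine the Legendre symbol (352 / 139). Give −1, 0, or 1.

First reduce: 352 ≡ 74 (mod 139).
Pull out 2: since 139 ≡ 3 (mod 8), (2/139) = -1.
Reciprocity: 37 ≡ 1 and 139 ≡ 3 (mod 4), so (37/139) = +(139/37).
Reduce top mod 37: now compute (28/37).
Pull out 2^2: since 37 ≡ 5 (mod 8), (2/37) = -1, so (2/37)^2 = +1.
Reciprocity: 7 ≡ 3 and 37 ≡ 1 (mod 4), so (7/37) = +(37/7).
Reduce top mod 7: now compute (2/7).
Pull out 2: since 7 ≡ 7 (mod 8), (2/7) = +1.
Reached (1/7) = 1. Collecting the sign flips along the way, the symbol is -1.

-1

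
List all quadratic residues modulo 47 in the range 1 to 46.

1 2 3 4 6 7 8 9 12 14 16 17 18 21 24 25 27 28 32 34 36 37 42

Square k = 1,…,23 (k and 47−k give the same square):
1²=1, 2²=4, 3²=9, 4²=16, 5²=25, 6²=36, 7²≡2, 8²≡17, 9²≡34, 10²≡6, 11²≡27, 12²≡3, 13²≡28, 14²≡8, 15²≡37, 16²≡21, 17²≡7, 18²≡42, 19²≡32, 20²≡24, 21²≡18, 22²≡14, 23²≡12 (mod 47).
So the quadratic residues mod 47 are {1, 2, 3, 4, 6, 7, 8, 9, 12, 14, 16, 17, 18, 21, 24, 25, 27, 28, 32, 34, 36, 37, 42}.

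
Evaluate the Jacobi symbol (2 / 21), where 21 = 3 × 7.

-1

Pull out 2: since 21 ≡ 5 (mod 8), (2/21) = -1.
Reached (1/21) = 1. Collecting the sign flips along the way, the symbol is -1.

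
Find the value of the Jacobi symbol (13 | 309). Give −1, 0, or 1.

Reciprocity: 13 ≡ 1 and 309 ≡ 1 (mod 4), so (13/309) = +(309/13).
Reduce top mod 13: now compute (10/13).
Pull out 2: since 13 ≡ 5 (mod 8), (2/13) = -1.
Reciprocity: 5 ≡ 1 and 13 ≡ 1 (mod 4), so (5/13) = +(13/5).
Reduce top mod 5: now compute (3/5).
Reciprocity: 3 ≡ 3 and 5 ≡ 1 (mod 4), so (3/5) = +(5/3).
Reduce top mod 3: now compute (2/3).
Pull out 2: since 3 ≡ 3 (mod 8), (2/3) = -1.
Reached (1/3) = 1. Collecting the sign flips along the way, the symbol is +1.

1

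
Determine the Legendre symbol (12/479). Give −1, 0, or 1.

1

Pull out 2^2: since 479 ≡ 7 (mod 8), (2/479) = +1, so (2/479)^2 = +1.
Reciprocity: 3 ≡ 3 and 479 ≡ 3 (mod 4), so (3/479) = −(479/3).
Reduce top mod 3: now compute (2/3).
Pull out 2: since 3 ≡ 3 (mod 8), (2/3) = -1.
Reached (1/3) = 1. Collecting the sign flips along the way, the symbol is +1.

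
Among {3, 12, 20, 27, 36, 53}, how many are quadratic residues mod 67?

1

(3/67) = -1 → non-residue.
(12/67) = -1 → non-residue.
(20/67) = -1 → non-residue.
(27/67) = -1 → non-residue.
(36/67) = +1 → QR.
(53/67) = -1 → non-residue.
Total quadratic residues among the 6: 1.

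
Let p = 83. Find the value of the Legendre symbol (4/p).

1

Pull out 2^2: since 83 ≡ 3 (mod 8), (2/83) = -1, so (2/83)^2 = +1.
Reached (1/83) = 1. Collecting the sign flips along the way, the symbol is +1.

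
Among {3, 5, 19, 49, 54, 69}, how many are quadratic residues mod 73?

5

(3/73) = +1 → QR.
(5/73) = -1 → non-residue.
(19/73) = +1 → QR.
(49/73) = +1 → QR.
(54/73) = +1 → QR.
(69/73) = +1 → QR.
Total quadratic residues among the 6: 5.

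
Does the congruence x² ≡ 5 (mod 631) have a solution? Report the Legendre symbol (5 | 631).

Euler's criterion: (5/631) ≡ 5^315 (mod 631).
5^2 ≡ 25 (mod 631)
5^4 ≡ 625 (mod 631)
5^8 ≡ 36 (mod 631)
5^16 ≡ 34 (mod 631)
5^32 ≡ 525 (mod 631)
5^64 ≡ 509 (mod 631)
5^128 ≡ 371 (mod 631)
5^256 ≡ 83 (mod 631)
5^315 = 5^(256+32+16+8+2+1) ≡ 1 (mod 631).
Result is 1, so (5/631) = 1.

1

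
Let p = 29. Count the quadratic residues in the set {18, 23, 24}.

2

(18/29) = -1 → non-residue.
(23/29) = +1 → QR.
(24/29) = +1 → QR.
Total quadratic residues among the 3: 2.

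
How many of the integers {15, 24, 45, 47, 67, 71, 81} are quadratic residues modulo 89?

(15/89) = -1 → non-residue.
(24/89) = -1 → non-residue.
(45/89) = +1 → QR.
(47/89) = +1 → QR.
(67/89) = +1 → QR.
(71/89) = +1 → QR.
(81/89) = +1 → QR.
Total quadratic residues among the 7: 5.

5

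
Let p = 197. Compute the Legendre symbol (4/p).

Pull out 2^2: since 197 ≡ 5 (mod 8), (2/197) = -1, so (2/197)^2 = +1.
Reached (1/197) = 1. Collecting the sign flips along the way, the symbol is +1.

1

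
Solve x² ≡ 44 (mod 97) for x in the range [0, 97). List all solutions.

97 ≡ 1 (mod 4), so we find a root by search.
Trying successive values, 23² = 529 ≡ 44 (mod 97). The other root is 97 − 23 = 74.

23, 74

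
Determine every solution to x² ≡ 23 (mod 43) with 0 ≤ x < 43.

Since 43 ≡ 3 (mod 4), a square root of 23 is 23^((43+1)/4) = 23^11 mod 43.
Repeated squaring: 23^2≡13, 23^4≡40, 23^8≡9 (mod 43).
23^11 = 23^(8+2+1) ≡ 25 (mod 43).
Check: 25² = 625 ≡ 23 (mod 43). The two roots are 18 and 25.

18, 25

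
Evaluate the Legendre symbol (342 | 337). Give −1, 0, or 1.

Euler's criterion: (342/337) ≡ 5^168 (mod 337).
5^2 ≡ 25 (mod 337)
5^4 ≡ 288 (mod 337)
5^8 ≡ 42 (mod 337)
5^16 ≡ 79 (mod 337)
5^32 ≡ 175 (mod 337)
5^64 ≡ 295 (mod 337)
5^128 ≡ 79 (mod 337)
5^168 = 5^(128+32+8) ≡ 336 (mod 337).
Result is 336 ≡ −1, so (342/337) = −1.

-1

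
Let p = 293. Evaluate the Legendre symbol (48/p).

Pull out 2^4: since 293 ≡ 5 (mod 8), (2/293) = -1, so (2/293)^4 = +1.
Reciprocity: 3 ≡ 3 and 293 ≡ 1 (mod 4), so (3/293) = +(293/3).
Reduce top mod 3: now compute (2/3).
Pull out 2: since 3 ≡ 3 (mod 8), (2/3) = -1.
Reached (1/3) = 1. Collecting the sign flips along the way, the symbol is -1.

-1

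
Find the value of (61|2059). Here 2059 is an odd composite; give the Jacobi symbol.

1

Reciprocity: 61 ≡ 1 and 2059 ≡ 3 (mod 4), so (61/2059) = +(2059/61).
Reduce top mod 61: now compute (46/61).
Pull out 2: since 61 ≡ 5 (mod 8), (2/61) = -1.
Reciprocity: 23 ≡ 3 and 61 ≡ 1 (mod 4), so (23/61) = +(61/23).
Reduce top mod 23: now compute (15/23).
Reciprocity: 15 ≡ 3 and 23 ≡ 3 (mod 4), so (15/23) = −(23/15).
Reduce top mod 15: now compute (8/15).
Pull out 2^3: since 15 ≡ 7 (mod 8), (2/15) = +1, so (2/15)^3 = +1.
Reached (1/15) = 1. Collecting the sign flips along the way, the symbol is +1.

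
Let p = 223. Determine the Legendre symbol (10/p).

Euler's criterion: (10/223) ≡ 10^111 (mod 223).
10^2 ≡ 100 (mod 223)
10^4 ≡ 188 (mod 223)
10^8 ≡ 110 (mod 223)
10^16 ≡ 58 (mod 223)
10^32 ≡ 19 (mod 223)
10^64 ≡ 138 (mod 223)
10^111 = 10^(64+32+8+4+2+1) ≡ 222 (mod 223).
Result is 222 ≡ −1, so (10/223) = −1.

-1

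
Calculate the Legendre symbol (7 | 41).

Reciprocity: 7 ≡ 3 and 41 ≡ 1 (mod 4), so (7/41) = +(41/7).
Reduce top mod 7: now compute (6/7).
Pull out 2: since 7 ≡ 7 (mod 8), (2/7) = +1.
Reciprocity: 3 ≡ 3 and 7 ≡ 3 (mod 4), so (3/7) = −(7/3).
Reduce top mod 3: now compute (1/3).
Reached (1/3) = 1. Collecting the sign flips along the way, the symbol is -1.

-1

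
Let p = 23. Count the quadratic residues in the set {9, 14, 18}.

(9/23) = +1 → QR.
(14/23) = -1 → non-residue.
(18/23) = +1 → QR.
Total quadratic residues among the 3: 2.

2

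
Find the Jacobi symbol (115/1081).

Reciprocity: 115 ≡ 3 and 1081 ≡ 1 (mod 4), so (115/1081) = +(1081/115).
Reduce top mod 115: now compute (46/115).
Pull out 2: since 115 ≡ 3 (mod 8), (2/115) = -1.
Reciprocity: 23 ≡ 3 and 115 ≡ 3 (mod 4), so (23/115) = −(115/23).
Reduce top mod 23: now compute (0/23).
Top reduces to 0: gcd > 1, so the symbol is 0.

0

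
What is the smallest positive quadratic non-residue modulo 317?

(2/317) = −1, so 2 is the smallest positive non-residue mod 317.

2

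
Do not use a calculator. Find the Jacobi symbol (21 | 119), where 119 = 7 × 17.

0

Reciprocity: 21 ≡ 1 and 119 ≡ 3 (mod 4), so (21/119) = +(119/21).
Reduce top mod 21: now compute (14/21).
Pull out 2: since 21 ≡ 5 (mod 8), (2/21) = -1.
Reciprocity: 7 ≡ 3 and 21 ≡ 1 (mod 4), so (7/21) = +(21/7).
Reduce top mod 7: now compute (0/7).
Top reduces to 0: gcd > 1, so the symbol is 0.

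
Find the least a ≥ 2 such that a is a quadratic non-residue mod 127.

(2/127) = +1, so 2 is a residue.
(3/127) = −1, so 3 is the smallest positive non-residue mod 127.

3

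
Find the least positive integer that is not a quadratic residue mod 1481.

(2/1481) = +1, so 2 is a residue.
(3/1481) = −1, so 3 is the smallest positive non-residue mod 1481.

3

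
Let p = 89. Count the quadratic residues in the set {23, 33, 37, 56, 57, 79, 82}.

2

(23/89) = -1 → non-residue.
(33/89) = -1 → non-residue.
(37/89) = -1 → non-residue.
(56/89) = -1 → non-residue.
(57/89) = +1 → QR.
(79/89) = +1 → QR.
(82/89) = -1 → non-residue.
Total quadratic residues among the 7: 2.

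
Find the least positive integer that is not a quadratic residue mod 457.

(2/457) = +1, so 2 is a residue.
(3/457) = +1, so 3 is a residue.
(4/457) = +1, so 4 is a residue.
(5/457) = −1, so 5 is the smallest positive non-residue mod 457.

5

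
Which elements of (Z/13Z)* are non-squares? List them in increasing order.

Square k = 1,…,6 (k and 13−k give the same square):
1²=1, 2²=4, 3²=9, 4²≡3, 5²≡12, 6²≡10 (mod 13).
The residues are {1, 3, 4, 9, 10, 12}; the non-residues are the remaining 6 nonzero classes.

2, 5, 6, 7, 8, 11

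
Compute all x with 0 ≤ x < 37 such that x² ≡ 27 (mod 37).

37 ≡ 1 (mod 4), so we find a root by search.
Trying successive values, 8² = 64 ≡ 27 (mod 37). The other root is 37 − 8 = 29.

8, 29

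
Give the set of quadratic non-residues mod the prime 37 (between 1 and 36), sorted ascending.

Square k = 1,…,18 (k and 37−k give the same square):
1²=1, 2²=4, 3²=9, 4²=16, 5²=25, 6²=36, 7²≡12, 8²≡27, 9²≡7, 10²≡26, 11²≡10, 12²≡33, 13²≡21, 14²≡11, 15²≡3, 16²≡34, 17²≡30, 18²≡28 (mod 37).
The residues are {1, 3, 4, 7, 9, 10, 11, 12, 16, 21, 25, 26, 27, 28, 30, 33, 34, 36}; the non-residues are the remaining 18 nonzero classes.

2 5 6 8 13 14 15 17 18 19 20 22 23 24 29 31 32 35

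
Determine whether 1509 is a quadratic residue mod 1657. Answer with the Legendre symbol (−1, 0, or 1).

Reciprocity: 1509 ≡ 1 and 1657 ≡ 1 (mod 4), so (1509/1657) = +(1657/1509).
Reduce top mod 1509: now compute (148/1509).
Pull out 2^2: since 1509 ≡ 5 (mod 8), (2/1509) = -1, so (2/1509)^2 = +1.
Reciprocity: 37 ≡ 1 and 1509 ≡ 1 (mod 4), so (37/1509) = +(1509/37).
Reduce top mod 37: now compute (29/37).
Reciprocity: 29 ≡ 1 and 37 ≡ 1 (mod 4), so (29/37) = +(37/29).
Reduce top mod 29: now compute (8/29).
Pull out 2^3: since 29 ≡ 5 (mod 8), (2/29) = -1, so (2/29)^3 = -1.
Reached (1/29) = 1. Collecting the sign flips along the way, the symbol is -1.

-1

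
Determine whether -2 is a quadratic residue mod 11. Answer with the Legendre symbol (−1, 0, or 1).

1

First reduce: -2 ≡ 9 (mod 11).
Reciprocity: 9 ≡ 1 and 11 ≡ 3 (mod 4), so (9/11) = +(11/9).
Reduce top mod 9: now compute (2/9).
Pull out 2: since 9 ≡ 1 (mod 8), (2/9) = +1.
Reached (1/9) = 1. Collecting the sign flips along the way, the symbol is +1.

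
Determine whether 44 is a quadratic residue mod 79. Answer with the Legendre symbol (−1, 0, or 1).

Euler's criterion: (44/79) ≡ 44^39 (mod 79).
44^2 ≡ 40 (mod 79)
44^4 ≡ 20 (mod 79)
44^8 ≡ 5 (mod 79)
44^16 ≡ 25 (mod 79)
44^32 ≡ 72 (mod 79)
44^39 = 44^(32+4+2+1) ≡ 1 (mod 79).
Result is 1, so (44/79) = 1.

1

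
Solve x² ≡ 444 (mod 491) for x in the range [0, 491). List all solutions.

Since 491 ≡ 3 (mod 4), a square root of 444 is 444^((491+1)/4) = 444^123 mod 491.
Repeated squaring: 444^2≡245, 444^4≡123, 444^8≡399, 444^16≡117, 444^32≡432, 444^64≡44 (mod 491).
444^123 = 444^(64+32+16+8+2+1) ≡ 274 (mod 491).
Check: 274² = 75076 ≡ 444 (mod 491). The two roots are 217 and 274.

217, 274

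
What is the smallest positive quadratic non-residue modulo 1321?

7

(2/1321) = +1, so 2 is a residue.
(3/1321) = +1, so 3 is a residue.
(4/1321) = +1, so 4 is a residue.
(5/1321) = +1, so 5 is a residue.
(6/1321) = +1, so 6 is a residue.
(7/1321) = −1, so 7 is the smallest positive non-residue mod 1321.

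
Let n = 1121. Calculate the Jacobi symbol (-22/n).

-1

First reduce: -22 ≡ 1099 (mod 1121).
Reciprocity: 1099 ≡ 3 and 1121 ≡ 1 (mod 4), so (1099/1121) = +(1121/1099).
Reduce top mod 1099: now compute (22/1099).
Pull out 2: since 1099 ≡ 3 (mod 8), (2/1099) = -1.
Reciprocity: 11 ≡ 3 and 1099 ≡ 3 (mod 4), so (11/1099) = −(1099/11).
Reduce top mod 11: now compute (10/11).
Pull out 2: since 11 ≡ 3 (mod 8), (2/11) = -1.
Reciprocity: 5 ≡ 1 and 11 ≡ 3 (mod 4), so (5/11) = +(11/5).
Reduce top mod 5: now compute (1/5).
Reached (1/5) = 1. Collecting the sign flips along the way, the symbol is -1.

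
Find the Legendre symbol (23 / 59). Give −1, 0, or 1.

-1

Reciprocity: 23 ≡ 3 and 59 ≡ 3 (mod 4), so (23/59) = −(59/23).
Reduce top mod 23: now compute (13/23).
Reciprocity: 13 ≡ 1 and 23 ≡ 3 (mod 4), so (13/23) = +(23/13).
Reduce top mod 13: now compute (10/13).
Pull out 2: since 13 ≡ 5 (mod 8), (2/13) = -1.
Reciprocity: 5 ≡ 1 and 13 ≡ 1 (mod 4), so (5/13) = +(13/5).
Reduce top mod 5: now compute (3/5).
Reciprocity: 3 ≡ 3 and 5 ≡ 1 (mod 4), so (3/5) = +(5/3).
Reduce top mod 3: now compute (2/3).
Pull out 2: since 3 ≡ 3 (mod 8), (2/3) = -1.
Reached (1/3) = 1. Collecting the sign flips along the way, the symbol is -1.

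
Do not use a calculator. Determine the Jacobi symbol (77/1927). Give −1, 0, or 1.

-1

Reciprocity: 77 ≡ 1 and 1927 ≡ 3 (mod 4), so (77/1927) = +(1927/77).
Reduce top mod 77: now compute (2/77).
Pull out 2: since 77 ≡ 5 (mod 8), (2/77) = -1.
Reached (1/77) = 1. Collecting the sign flips along the way, the symbol is -1.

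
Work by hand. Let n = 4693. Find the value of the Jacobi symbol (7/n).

Reciprocity: 7 ≡ 3 and 4693 ≡ 1 (mod 4), so (7/4693) = +(4693/7).
Reduce top mod 7: now compute (3/7).
Reciprocity: 3 ≡ 3 and 7 ≡ 3 (mod 4), so (3/7) = −(7/3).
Reduce top mod 3: now compute (1/3).
Reached (1/3) = 1. Collecting the sign flips along the way, the symbol is -1.

-1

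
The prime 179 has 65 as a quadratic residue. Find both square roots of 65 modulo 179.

85, 94

Since 179 ≡ 3 (mod 4), a square root of 65 is 65^((179+1)/4) = 65^45 mod 179.
Repeated squaring: 65^2≡108, 65^4≡29, 65^8≡125, 65^16≡52, 65^32≡19 (mod 179).
65^45 = 65^(32+8+4+1) ≡ 85 (mod 179).
Check: 85² = 7225 ≡ 65 (mod 179). The two roots are 85 and 94.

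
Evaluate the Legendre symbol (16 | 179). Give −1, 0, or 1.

Euler's criterion: (16/179) ≡ 16^89 (mod 179).
16^2 ≡ 77 (mod 179)
16^4 ≡ 22 (mod 179)
16^8 ≡ 126 (mod 179)
16^16 ≡ 124 (mod 179)
16^32 ≡ 161 (mod 179)
16^64 ≡ 145 (mod 179)
16^89 = 16^(64+16+8+1) ≡ 1 (mod 179).
Result is 1, so (16/179) = 1.

1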